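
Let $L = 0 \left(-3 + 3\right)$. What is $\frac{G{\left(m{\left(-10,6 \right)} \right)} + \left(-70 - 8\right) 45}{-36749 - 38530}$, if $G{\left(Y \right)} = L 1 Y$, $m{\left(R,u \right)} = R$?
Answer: $\frac{1170}{25093} \approx 0.046627$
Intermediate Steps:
$L = 0$ ($L = 0 \cdot 0 = 0$)
$G{\left(Y \right)} = 0$ ($G{\left(Y \right)} = 0 \cdot 1 Y = 0 Y = 0$)
$\frac{G{\left(m{\left(-10,6 \right)} \right)} + \left(-70 - 8\right) 45}{-36749 - 38530} = \frac{0 + \left(-70 - 8\right) 45}{-36749 - 38530} = \frac{0 - 3510}{-75279} = \left(0 - 3510\right) \left(- \frac{1}{75279}\right) = \left(-3510\right) \left(- \frac{1}{75279}\right) = \frac{1170}{25093}$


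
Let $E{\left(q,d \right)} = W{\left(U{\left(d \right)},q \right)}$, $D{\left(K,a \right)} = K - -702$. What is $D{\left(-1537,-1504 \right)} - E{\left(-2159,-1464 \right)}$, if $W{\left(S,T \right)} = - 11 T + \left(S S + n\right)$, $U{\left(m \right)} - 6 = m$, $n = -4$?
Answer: $-2150344$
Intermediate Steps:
$D{\left(K,a \right)} = 702 + K$ ($D{\left(K,a \right)} = K + 702 = 702 + K$)
$U{\left(m \right)} = 6 + m$
$W{\left(S,T \right)} = -4 + S^{2} - 11 T$ ($W{\left(S,T \right)} = - 11 T + \left(S S - 4\right) = - 11 T + \left(S^{2} - 4\right) = - 11 T + \left(-4 + S^{2}\right) = -4 + S^{2} - 11 T$)
$E{\left(q,d \right)} = -4 + \left(6 + d\right)^{2} - 11 q$
$D{\left(-1537,-1504 \right)} - E{\left(-2159,-1464 \right)} = \left(702 - 1537\right) - \left(-4 + \left(6 - 1464\right)^{2} - -23749\right) = -835 - \left(-4 + \left(-1458\right)^{2} + 23749\right) = -835 - \left(-4 + 2125764 + 23749\right) = -835 - 2149509 = -2150344$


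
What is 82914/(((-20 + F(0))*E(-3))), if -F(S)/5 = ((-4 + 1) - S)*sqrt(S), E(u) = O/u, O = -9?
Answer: -13819/10 ≈ -1381.9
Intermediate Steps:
E(u) = -9/u
F(S) = -5*sqrt(S)*(-3 - S) (F(S) = -5*((-4 + 1) - S)*sqrt(S) = -5*(-3 - S)*sqrt(S) = -5*sqrt(S)*(-3 - S))
82914/(((-20 + F(0))*E(-3))) = 82914/(((-20 + 5*sqrt(0)*(3 + 0))*(-9/(-3)))) = 82914/(((-20 + 5*0*3)*(-9*(-1/3)))) = 82914/(((-20 + 0)*3)) = 82914/((-20*3)) = 82914/(-60) = 82914*(-1/60) = -13819/10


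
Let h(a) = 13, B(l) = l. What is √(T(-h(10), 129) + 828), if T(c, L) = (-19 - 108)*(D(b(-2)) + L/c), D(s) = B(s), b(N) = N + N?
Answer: √438763/13 ≈ 50.953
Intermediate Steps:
b(N) = 2*N
D(s) = s
T(c, L) = 508 - 127*L/c (T(c, L) = (-19 - 108)*(2*(-2) + L/c) = -127*(-4 + L/c) = 508 - 127*L/c)
√(T(-h(10), 129) + 828) = √((508 - 127*129/(-1*13)) + 828) = √((508 - 127*129/(-13)) + 828) = √((508 - 127*129*(-1/13)) + 828) = √((508 + 16383/13) + 828) = √(22987/13 + 828) = √(33751/13) = √438763/13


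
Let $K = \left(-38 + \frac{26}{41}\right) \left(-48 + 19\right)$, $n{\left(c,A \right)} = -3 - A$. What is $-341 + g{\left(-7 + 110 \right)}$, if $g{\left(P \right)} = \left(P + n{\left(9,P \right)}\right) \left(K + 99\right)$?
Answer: $- \frac{159442}{41} \approx -3888.8$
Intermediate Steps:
$K = \frac{44428}{41}$ ($K = \left(-38 + 26 \cdot \frac{1}{41}\right) \left(-29\right) = \left(-38 + \frac{26}{41}\right) \left(-29\right) = \left(- \frac{1532}{41}\right) \left(-29\right) = \frac{44428}{41} \approx 1083.6$)
$g{\left(P \right)} = - \frac{145461}{41}$ ($g{\left(P \right)} = \left(P - \left(3 + P\right)\right) \left(\frac{44428}{41} + 99\right) = \left(-3\right) \frac{48487}{41} = - \frac{145461}{41}$)
$-341 + g{\left(-7 + 110 \right)} = -341 - \frac{145461}{41} = - \frac{159442}{41}$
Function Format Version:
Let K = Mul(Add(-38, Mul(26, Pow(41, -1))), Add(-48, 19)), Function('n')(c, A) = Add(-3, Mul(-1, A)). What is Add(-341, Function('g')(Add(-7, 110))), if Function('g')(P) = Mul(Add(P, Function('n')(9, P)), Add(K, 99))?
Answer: Rational(-159442, 41) ≈ -3888.8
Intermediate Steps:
K = Rational(44428, 41) (K = Mul(Add(-38, Mul(26, Rational(1, 41))), -29) = Mul(Add(-38, Rational(26, 41)), -29) = Mul(Rational(-1532, 41), -29) = Rational(44428, 41) ≈ 1083.6)
Function('g')(P) = Rational(-145461, 41) (Function('g')(P) = Mul(Add(P, Add(-3, Mul(-1, P))), Add(Rational(44428, 41), 99)) = Mul(-3, Rational(48487, 41)) = Rational(-145461, 41))
Add(-341, Function('g')(Add(-7, 110))) = Add(-341, Rational(-145461, 41)) = Rational(-159442, 41)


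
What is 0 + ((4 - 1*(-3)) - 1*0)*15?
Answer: 105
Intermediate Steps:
0 + ((4 - 1*(-3)) - 1*0)*15 = 0 + ((4 + 3) + 0)*15 = 0 + (7 + 0)*15 = 0 + 7*15 = 0 + 105 = 105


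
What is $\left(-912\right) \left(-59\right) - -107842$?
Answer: $161650$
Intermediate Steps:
$\left(-912\right) \left(-59\right) - -107842 = 53808 + 107842 = 161650$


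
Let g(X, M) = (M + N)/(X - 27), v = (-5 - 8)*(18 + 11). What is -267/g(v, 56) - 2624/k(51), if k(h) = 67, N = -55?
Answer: 7224532/67 ≈ 1.0783e+5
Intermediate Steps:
v = -377 (v = -13*29 = -377)
g(X, M) = (-55 + M)/(-27 + X) (g(X, M) = (M - 55)/(X - 27) = (-55 + M)/(-27 + X))
-267/g(v, 56) - 2624/k(51) = -267*(-27 - 377)/(-55 + 56) - 2624/67 = -267/(1/(-404)) - 2624*1/67 = -267/((-1/404*1)) - 2624/67 = -267/(-1/404) - 2624/67 = -267*(-404) - 2624/67 = 107868 - 2624/67 = 7224532/67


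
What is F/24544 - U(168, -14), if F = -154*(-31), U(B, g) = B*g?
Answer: 28866131/12272 ≈ 2352.2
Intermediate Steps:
F = 4774
F/24544 - U(168, -14) = 4774/24544 - 168*(-14) = 4774*(1/24544) - 1*(-2352) = 2387/12272 + 2352 = 28866131/12272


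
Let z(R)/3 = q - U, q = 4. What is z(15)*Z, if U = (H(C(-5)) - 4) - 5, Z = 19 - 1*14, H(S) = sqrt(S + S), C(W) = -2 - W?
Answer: 195 - 15*sqrt(6) ≈ 158.26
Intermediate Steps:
H(S) = sqrt(2)*sqrt(S) (H(S) = sqrt(2*S) = sqrt(2)*sqrt(S))
Z = 5 (Z = 19 - 14 = 5)
U = -9 + sqrt(6) (U = (sqrt(2)*sqrt(-2 - 1*(-5)) - 4) - 5 = (sqrt(2)*sqrt(-2 + 5) - 4) - 5 = (sqrt(2)*sqrt(3) - 4) - 5 = (sqrt(6) - 4) - 5 = (-4 + sqrt(6)) - 5 = -9 + sqrt(6) ≈ -6.5505)
z(R) = 39 - 3*sqrt(6) (z(R) = 3*(4 - (-9 + sqrt(6))) = 3*(4 + (9 - sqrt(6))) = 3*(13 - sqrt(6)) = 39 - 3*sqrt(6))
z(15)*Z = (39 - 3*sqrt(6))*5 = 195 - 15*sqrt(6)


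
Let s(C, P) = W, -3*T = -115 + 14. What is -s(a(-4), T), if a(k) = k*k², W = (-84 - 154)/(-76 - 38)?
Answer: -119/57 ≈ -2.0877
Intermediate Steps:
W = 119/57 (W = -238/(-114) = -238*(-1/114) = 119/57 ≈ 2.0877)
a(k) = k³
T = 101/3 (T = -(-115 + 14)/3 = -⅓*(-101) = 101/3 ≈ 33.667)
s(C, P) = 119/57
-s(a(-4), T) = -1*119/57 = -119/57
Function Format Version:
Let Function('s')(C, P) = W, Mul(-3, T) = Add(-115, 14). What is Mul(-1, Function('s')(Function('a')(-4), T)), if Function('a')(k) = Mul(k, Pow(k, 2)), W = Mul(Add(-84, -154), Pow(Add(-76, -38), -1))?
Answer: Rational(-119, 57) ≈ -2.0877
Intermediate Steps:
W = Rational(119, 57) (W = Mul(-238, Pow(-114, -1)) = Mul(-238, Rational(-1, 114)) = Rational(119, 57) ≈ 2.0877)
Function('a')(k) = Pow(k, 3)
T = Rational(101, 3) (T = Mul(Rational(-1, 3), Add(-115, 14)) = Mul(Rational(-1, 3), -101) = Rational(101, 3) ≈ 33.667)
Function('s')(C, P) = Rational(119, 57)
Mul(-1, Function('s')(Function('a')(-4), T)) = Mul(-1, Rational(119, 57)) = Rational(-119, 57)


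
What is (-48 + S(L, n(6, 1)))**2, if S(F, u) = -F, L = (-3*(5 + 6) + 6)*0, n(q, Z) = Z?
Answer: 2304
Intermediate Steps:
L = 0 (L = (-3*11 + 6)*0 = (-33 + 6)*0 = -27*0 = 0)
(-48 + S(L, n(6, 1)))**2 = (-48 - 1*0)**2 = (-48 + 0)**2 = (-48)**2 = 2304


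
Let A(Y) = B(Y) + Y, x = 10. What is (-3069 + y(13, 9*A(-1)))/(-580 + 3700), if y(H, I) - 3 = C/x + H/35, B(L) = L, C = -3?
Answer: -42923/43680 ≈ -0.98267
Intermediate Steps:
A(Y) = 2*Y (A(Y) = Y + Y = 2*Y)
y(H, I) = 27/10 + H/35 (y(H, I) = 3 + (-3/10 + H/35) = 27/10 + H/35)
(-3069 + y(13, 9*A(-1)))/(-580 + 3700) = (-3069 + (27/10 + (1/35)*13))/(-580 + 3700) = (-3069 + (27/10 + 13/35))/3120 = (-3069 + 43/14)*(1/3120) = -42923/14*1/3120 = -42923/43680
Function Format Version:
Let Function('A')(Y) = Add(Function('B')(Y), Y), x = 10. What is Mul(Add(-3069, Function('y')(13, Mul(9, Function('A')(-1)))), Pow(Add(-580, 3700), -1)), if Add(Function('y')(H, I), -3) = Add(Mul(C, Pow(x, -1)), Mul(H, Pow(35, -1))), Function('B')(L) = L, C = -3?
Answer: Rational(-42923, 43680) ≈ -0.98267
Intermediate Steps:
Function('A')(Y) = Mul(2, Y) (Function('A')(Y) = Add(Y, Y) = Mul(2, Y))
Function('y')(H, I) = Add(Rational(27, 10), Mul(Rational(1, 35), H)) (Function('y')(H, I) = Add(3, Add(Mul(-3, Pow(10, -1)), Mul(H, Pow(35, -1)))) = Add(3, Add(Mul(-3, Rational(1, 10)), Mul(H, Rational(1, 35)))) = Add(3, Add(Rational(-3, 10), Mul(Rational(1, 35), H))) = Add(Rational(27, 10), Mul(Rational(1, 35), H)))
Mul(Add(-3069, Function('y')(13, Mul(9, Function('A')(-1)))), Pow(Add(-580, 3700), -1)) = Mul(Add(-3069, Add(Rational(27, 10), Mul(Rational(1, 35), 13))), Pow(Add(-580, 3700), -1)) = Mul(Add(-3069, Add(Rational(27, 10), Rational(13, 35))), Pow(3120, -1)) = Mul(Add(-3069, Rational(43, 14)), Rational(1, 3120)) = Mul(Rational(-42923, 14), Rational(1, 3120)) = Rational(-42923, 43680)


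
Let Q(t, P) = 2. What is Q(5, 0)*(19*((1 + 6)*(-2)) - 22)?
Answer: -576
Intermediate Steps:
Q(5, 0)*(19*((1 + 6)*(-2)) - 22) = 2*(19*((1 + 6)*(-2)) - 22) = 2*(19*(7*(-2)) - 22) = 2*(19*(-14) - 22) = 2*(-266 - 22) = 2*(-288) = -576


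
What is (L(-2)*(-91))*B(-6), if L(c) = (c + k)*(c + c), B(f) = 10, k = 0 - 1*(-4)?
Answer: 7280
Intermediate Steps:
k = 4 (k = 0 + 4 = 4)
L(c) = 2*c*(4 + c) (L(c) = (c + 4)*(c + c) = (4 + c)*(2*c) = 2*c*(4 + c))
(L(-2)*(-91))*B(-6) = ((2*(-2)*(4 - 2))*(-91))*10 = ((2*(-2)*2)*(-91))*10 = -8*(-91)*10 = 728*10 = 7280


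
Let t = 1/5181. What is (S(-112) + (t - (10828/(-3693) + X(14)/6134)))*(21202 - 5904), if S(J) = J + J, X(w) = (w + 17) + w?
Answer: -22051527183076679/6520248779 ≈ -3.3820e+6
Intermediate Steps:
X(w) = 17 + 2*w (X(w) = (17 + w) + w = 17 + 2*w)
t = 1/5181 ≈ 0.00019301
S(J) = 2*J
(S(-112) + (t - (10828/(-3693) + X(14)/6134)))*(21202 - 5904) = (2*(-112) + (1/5181 - (10828/(-3693) + (17 + 2*14)/6134)))*(21202 - 5904) = (-224 + (1/5181 - (10828*(-1/3693) + (17 + 28)*(1/6134))))*15298 = (-224 + (1/5181 - (-10828/3693 + 45*(1/6134))))*15298 = (-224 + (1/5181 - (-10828/3693 + 45/6134)))*15298 = (-224 + (1/5181 - 1*(-66252767/22652862)))*15298 = (-224 + (1/5181 + 66252767/22652862))*15298 = (-224 + 38142026521/13040497558)*15298 = -2882929426471/13040497558*15298 = -22051527183076679/6520248779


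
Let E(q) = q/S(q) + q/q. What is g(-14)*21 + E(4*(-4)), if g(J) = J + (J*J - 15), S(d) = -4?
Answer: 3512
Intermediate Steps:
E(q) = 1 - q/4 (E(q) = q/(-4) + q/q = q*(-¼) + 1 = -q/4 + 1 = 1 - q/4)
g(J) = -15 + J + J² (g(J) = J + (J² - 15) = J + (-15 + J²) = -15 + J + J²)
g(-14)*21 + E(4*(-4)) = (-15 - 14 + (-14)²)*21 + (1 - (-4)) = (-15 - 14 + 196)*21 + (1 - ¼*(-16)) = 167*21 + (1 + 4) = 3507 + 5 = 3512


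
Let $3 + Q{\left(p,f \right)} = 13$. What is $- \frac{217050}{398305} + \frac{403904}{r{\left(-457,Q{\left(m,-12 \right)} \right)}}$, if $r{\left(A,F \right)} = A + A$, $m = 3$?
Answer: $- \frac{16107536642}{36405077} \approx -442.45$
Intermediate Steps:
$Q{\left(p,f \right)} = 10$ ($Q{\left(p,f \right)} = -3 + 13 = 10$)
$r{\left(A,F \right)} = 2 A$
$- \frac{217050}{398305} + \frac{403904}{r{\left(-457,Q{\left(m,-12 \right)} \right)}} = - \frac{217050}{398305} + \frac{403904}{2 \left(-457\right)} = \left(-217050\right) \frac{1}{398305} + \frac{403904}{-914} = - \frac{43410}{79661} + 403904 \left(- \frac{1}{914}\right) = - \frac{43410}{79661} - \frac{201952}{457} = - \frac{16107536642}{36405077}$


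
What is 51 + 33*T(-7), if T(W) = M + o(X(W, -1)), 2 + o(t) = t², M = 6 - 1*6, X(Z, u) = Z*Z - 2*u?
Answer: 85818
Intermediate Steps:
X(Z, u) = Z² - 2*u
M = 0 (M = 6 - 6 = 0)
o(t) = -2 + t²
T(W) = -2 + (2 + W²)² (T(W) = 0 + (-2 + (W² - 2*(-1))²) = 0 + (-2 + (W² + 2)²) = 0 + (-2 + (2 + W²)²) = -2 + (2 + W²)²)
51 + 33*T(-7) = 51 + 33*(-2 + (2 + (-7)²)²) = 51 + 33*(-2 + (2 + 49)²) = 51 + 33*(-2 + 51²) = 51 + 33*(-2 + 2601) = 51 + 33*2599 = 51 + 85767 = 85818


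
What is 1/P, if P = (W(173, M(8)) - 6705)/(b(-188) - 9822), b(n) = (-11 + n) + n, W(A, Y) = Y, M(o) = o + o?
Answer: 10209/6689 ≈ 1.5262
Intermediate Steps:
M(o) = 2*o
b(n) = -11 + 2*n
P = 6689/10209 (P = (2*8 - 6705)/((-11 + 2*(-188)) - 9822) = (16 - 6705)/((-11 - 376) - 9822) = -6689/(-387 - 9822) = -6689/(-10209) = -6689*(-1/10209) = 6689/10209 ≈ 0.65521)
1/P = 1/(6689/10209) = 10209/6689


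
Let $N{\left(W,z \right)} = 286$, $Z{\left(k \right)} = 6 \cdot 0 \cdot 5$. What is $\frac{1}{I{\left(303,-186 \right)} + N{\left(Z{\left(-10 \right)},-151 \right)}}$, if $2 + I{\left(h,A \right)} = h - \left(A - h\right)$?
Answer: $\frac{1}{1076} \approx 0.00092937$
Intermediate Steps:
$Z{\left(k \right)} = 0$ ($Z{\left(k \right)} = 0 \cdot 5 = 0$)
$I{\left(h,A \right)} = -2 - A + 2 h$ ($I{\left(h,A \right)} = -2 + \left(h - \left(A - h\right)\right) = -2 - \left(A - 2 h\right) = -2 - A + 2 h$)
$\frac{1}{I{\left(303,-186 \right)} + N{\left(Z{\left(-10 \right)},-151 \right)}} = \frac{1}{\left(-2 - -186 + 2 \cdot 303\right) + 286} = \frac{1}{\left(-2 + 186 + 606\right) + 286} = \frac{1}{790 + 286} = \frac{1}{1076}$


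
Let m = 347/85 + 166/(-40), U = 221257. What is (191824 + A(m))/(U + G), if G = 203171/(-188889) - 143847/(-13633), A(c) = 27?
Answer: 494040064067187/569788553963149 ≈ 0.86706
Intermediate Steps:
m = -23/340 (m = 347*(1/85) + 166*(-1/40) = 347/85 - 83/20 = -23/340 ≈ -0.067647)
G = 24401285740/2575123737 (G = 203171*(-1/188889) - 143847*(-1/13633) = -203171/188889 + 143847/13633 = 24401285740/2575123737 ≈ 9.4758)
(191824 + A(m))/(U + G) = (191824 + 27)/(221257 + 24401285740/2575123737) = 191851/(569788553963149/2575123737) = 191851*(2575123737/569788553963149) = 494040064067187/569788553963149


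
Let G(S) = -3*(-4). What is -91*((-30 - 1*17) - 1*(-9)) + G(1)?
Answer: 3470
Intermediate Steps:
G(S) = 12
-91*((-30 - 1*17) - 1*(-9)) + G(1) = -91*((-30 - 1*17) - 1*(-9)) + 12 = -91*((-30 - 17) + 9) + 12 = -91*(-47 + 9) + 12 = -91*(-38) + 12 = 3458 + 12 = 3470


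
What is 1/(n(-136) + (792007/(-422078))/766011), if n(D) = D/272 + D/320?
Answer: -96512355480/89274165239 ≈ -1.0811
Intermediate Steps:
n(D) = 37*D/5440 (n(D) = D*(1/272) + D*(1/320) = D/272 + D/320 = 37*D/5440)
1/(n(-136) + (792007/(-422078))/766011) = 1/((37/5440)*(-136) + (792007/(-422078))/766011) = 1/(-37/40 + (792007*(-1/422078))*(1/766011)) = 1/(-37/40 - 792007/422078*1/766011) = 1/(-37/40 - 11821/4825617774) = 1/(-89274165239/96512355480) = -96512355480/89274165239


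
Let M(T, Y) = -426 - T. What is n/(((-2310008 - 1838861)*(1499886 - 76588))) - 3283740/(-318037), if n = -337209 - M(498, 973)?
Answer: 19390737490619290425/1878032957935064594 ≈ 10.325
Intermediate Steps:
n = -336285 (n = -337209 - (-426 - 1*498) = -337209 - (-426 - 498) = -337209 - 1*(-924) = -337209 + 924 = -336285)
n/(((-2310008 - 1838861)*(1499886 - 76588))) - 3283740/(-318037) = -336285*1/((-2310008 - 1838861)*(1499886 - 76588)) - 3283740/(-318037) = -336285/((-4148869*1423298)) - 3283740*(-1/318037) = -336285/(-5905076949962) + 3283740/318037 = -336285*(-1/5905076949962) + 3283740/318037 = 336285/5905076949962 + 3283740/318037 = 19390737490619290425/1878032957935064594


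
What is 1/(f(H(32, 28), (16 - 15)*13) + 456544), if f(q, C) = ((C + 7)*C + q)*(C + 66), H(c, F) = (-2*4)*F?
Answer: 1/459388 ≈ 2.1768e-6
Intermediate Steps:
H(c, F) = -8*F
f(q, C) = (66 + C)*(q + C*(7 + C)) (f(q, C) = ((7 + C)*C + q)*(66 + C) = (C*(7 + C) + q)*(66 + C) = (q + C*(7 + C))*(66 + C) = (66 + C)*(q + C*(7 + C)))
1/(f(H(32, 28), (16 - 15)*13) + 456544) = 1/((((16 - 15)*13)**3 + 66*(-8*28) + 73*((16 - 15)*13)**2 + 462*((16 - 15)*13) + ((16 - 15)*13)*(-8*28)) + 456544) = 1/(((1*13)**3 + 66*(-224) + 73*(1*13)**2 + 462*(1*13) + (1*13)*(-224)) + 456544) = 1/((13**3 - 14784 + 73*13**2 + 462*13 + 13*(-224)) + 456544) = 1/((2197 - 14784 + 73*169 + 6006 - 2912) + 456544) = 1/((2197 - 14784 + 12337 + 6006 - 2912) + 456544) = 1/(2844 + 456544) = 1/459388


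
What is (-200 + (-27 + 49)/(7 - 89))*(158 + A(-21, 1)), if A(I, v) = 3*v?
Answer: -1321971/41 ≈ -32243.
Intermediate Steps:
(-200 + (-27 + 49)/(7 - 89))*(158 + A(-21, 1)) = (-200 + (-27 + 49)/(7 - 89))*(158 + 3*1) = (-200 + 22/(-82))*(158 + 3) = (-200 + 22*(-1/82))*161 = (-200 - 11/41)*161 = -8211/41*161 = -1321971/41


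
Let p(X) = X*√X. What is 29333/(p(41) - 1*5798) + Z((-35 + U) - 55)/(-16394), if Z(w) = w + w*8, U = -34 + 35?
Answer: -2761300546913/549983993902 - 1202653*√41/33547883 ≈ -5.2502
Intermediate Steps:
p(X) = X^(3/2)
U = 1
Z(w) = 9*w (Z(w) = w + 8*w = 9*w)
29333/(p(41) - 1*5798) + Z((-35 + U) - 55)/(-16394) = 29333/(41^(3/2) - 1*5798) + (9*((-35 + 1) - 55))/(-16394) = 29333/(41*√41 - 5798) + (9*(-34 - 55))*(-1/16394) = 29333/(-5798 + 41*√41) + (9*(-89))*(-1/16394) = 29333/(-5798 + 41*√41) - 801*(-1/16394) = 29333/(-5798 + 41*√41) + 801/16394 = 801/16394 + 29333/(-5798 + 41*√41)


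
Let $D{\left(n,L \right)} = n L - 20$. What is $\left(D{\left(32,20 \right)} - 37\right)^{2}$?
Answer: $339889$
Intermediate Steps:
$D{\left(n,L \right)} = -20 + L n$ ($D{\left(n,L \right)} = L n - 20 = -20 + L n$)
$\left(D{\left(32,20 \right)} - 37\right)^{2} = \left(\left(-20 + 20 \cdot 32\right) - 37\right)^{2} = \left(\left(-20 + 640\right) - 37\right)^{2} = \left(620 - 37\right)^{2} = 583^{2} = 339889$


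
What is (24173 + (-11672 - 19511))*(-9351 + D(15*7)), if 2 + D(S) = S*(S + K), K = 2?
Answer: -13192820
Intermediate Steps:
D(S) = -2 + S*(2 + S) (D(S) = -2 + S*(S + 2) = -2 + S*(2 + S))
(24173 + (-11672 - 19511))*(-9351 + D(15*7)) = (24173 + (-11672 - 19511))*(-9351 + (-2 + (15*7)**2 + 2*(15*7))) = (24173 - 31183)*(-9351 + (-2 + 105**2 + 2*105)) = -7010*(-9351 + (-2 + 11025 + 210)) = -7010*(-9351 + 11233) = -7010*1882 = -13192820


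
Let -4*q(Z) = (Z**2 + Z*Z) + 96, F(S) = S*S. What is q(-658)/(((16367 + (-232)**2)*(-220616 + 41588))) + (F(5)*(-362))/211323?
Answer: -18946324025327/442586239213734 ≈ -0.042808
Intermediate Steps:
F(S) = S**2
q(Z) = -24 - Z**2/2 (q(Z) = -((Z**2 + Z*Z) + 96)/4 = -((Z**2 + Z**2) + 96)/4 = -(2*Z**2 + 96)/4 = -(96 + 2*Z**2)/4 = -24 - Z**2/2)
q(-658)/(((16367 + (-232)**2)*(-220616 + 41588))) + (F(5)*(-362))/211323 = (-24 - 1/2*(-658)**2)/(((16367 + (-232)**2)*(-220616 + 41588))) + (5**2*(-362))/211323 = (-24 - 1/2*432964)/(((16367 + 53824)*(-179028))) + (25*(-362))*(1/211323) = (-24 - 216482)/((70191*(-179028))) - 9050*1/211323 = -216506/(-12566154348) - 9050/211323 = -216506*(-1/12566154348) - 9050/211323 = 108253/6283077174 - 9050/211323 = -18946324025327/442586239213734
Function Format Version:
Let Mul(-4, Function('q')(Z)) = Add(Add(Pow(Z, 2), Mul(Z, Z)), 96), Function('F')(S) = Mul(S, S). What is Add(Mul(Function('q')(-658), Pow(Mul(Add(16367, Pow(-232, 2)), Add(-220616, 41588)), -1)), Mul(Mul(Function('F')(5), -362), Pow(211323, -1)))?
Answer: Rational(-18946324025327, 442586239213734) ≈ -0.042808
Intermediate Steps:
Function('F')(S) = Pow(S, 2)
Function('q')(Z) = Add(-24, Mul(Rational(-1, 2), Pow(Z, 2))) (Function('q')(Z) = Mul(Rational(-1, 4), Add(Add(Pow(Z, 2), Mul(Z, Z)), 96)) = Mul(Rational(-1, 4), Add(Add(Pow(Z, 2), Pow(Z, 2)), 96)) = Mul(Rational(-1, 4), Add(Mul(2, Pow(Z, 2)), 96)) = Mul(Rational(-1, 4), Add(96, Mul(2, Pow(Z, 2)))) = Add(-24, Mul(Rational(-1, 2), Pow(Z, 2))))
Add(Mul(Function('q')(-658), Pow(Mul(Add(16367, Pow(-232, 2)), Add(-220616, 41588)), -1)), Mul(Mul(Function('F')(5), -362), Pow(211323, -1))) = Add(Mul(Add(-24, Mul(Rational(-1, 2), Pow(-658, 2))), Pow(Mul(Add(16367, Pow(-232, 2)), Add(-220616, 41588)), -1)), Mul(Mul(Pow(5, 2), -362), Pow(211323, -1))) = Add(Mul(Add(-24, Mul(Rational(-1, 2), 432964)), Pow(Mul(Add(16367, 53824), -179028), -1)), Mul(Mul(25, -362), Rational(1, 211323))) = Add(Mul(Add(-24, -216482), Pow(Mul(70191, -179028), -1)), Mul(-9050, Rational(1, 211323))) = Add(Mul(-216506, Pow(-12566154348, -1)), Rational(-9050, 211323)) = Add(Mul(-216506, Rational(-1, 12566154348)), Rational(-9050, 211323)) = Add(Rational(108253, 6283077174), Rational(-9050, 211323)) = Rational(-18946324025327, 442586239213734)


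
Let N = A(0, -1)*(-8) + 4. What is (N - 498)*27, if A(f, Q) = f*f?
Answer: -13338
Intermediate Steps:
A(f, Q) = f²
N = 4 (N = 0²*(-8) + 4 = 0*(-8) + 4 = 0 + 4 = 4)
(N - 498)*27 = (4 - 498)*27 = -494*27 = -13338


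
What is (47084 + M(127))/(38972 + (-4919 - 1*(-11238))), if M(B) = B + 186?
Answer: 15799/15097 ≈ 1.0465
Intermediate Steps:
M(B) = 186 + B
(47084 + M(127))/(38972 + (-4919 - 1*(-11238))) = (47084 + (186 + 127))/(38972 + (-4919 - 1*(-11238))) = (47084 + 313)/(38972 + (-4919 + 11238)) = 47397/(38972 + 6319) = 47397/45291 = 47397*(1/45291) = 15799/15097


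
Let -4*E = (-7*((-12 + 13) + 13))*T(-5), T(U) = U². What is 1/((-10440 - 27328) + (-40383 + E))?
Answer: -2/155077 ≈ -1.2897e-5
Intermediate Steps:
E = 1225/2 (E = -(-7*((-12 + 13) + 13))*(-5)²/4 = -(-7*(1 + 13))*25/4 = -(-7*14)*25/4 = -(-49)*25/2 = -¼*(-2450) = 1225/2 ≈ 612.50)
1/((-10440 - 27328) + (-40383 + E)) = 1/((-10440 - 27328) + (-40383 + 1225/2)) = 1/(-37768 - 79541/2) = 1/(-155077/2) = -2/155077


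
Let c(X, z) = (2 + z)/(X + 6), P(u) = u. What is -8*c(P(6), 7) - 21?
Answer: -27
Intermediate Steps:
c(X, z) = (2 + z)/(6 + X)
-8*c(P(6), 7) - 21 = -8*(2 + 7)/(6 + 6) - 21 = -8*9/12 - 21 = -2*9/3 - 21 = -8*3/4 - 21 = -6 - 21 = -27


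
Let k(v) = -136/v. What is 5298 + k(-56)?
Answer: 37103/7 ≈ 5300.4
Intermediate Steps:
5298 + k(-56) = 5298 - 136/(-56) = 5298 - 136*(-1/56) = 5298 + 17/7 = 37103/7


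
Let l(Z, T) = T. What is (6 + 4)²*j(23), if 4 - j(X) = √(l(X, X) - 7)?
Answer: 0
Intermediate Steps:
j(X) = 4 - √(-7 + X) (j(X) = 4 - √(X - 7) = 4 - √(-7 + X))
(6 + 4)²*j(23) = (6 + 4)²*(4 - √(-7 + 23)) = 10²*(4 - √16) = 100*(4 - 1*4) = 100*(4 - 4) = 100*0 = 0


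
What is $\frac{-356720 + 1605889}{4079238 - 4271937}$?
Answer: $- \frac{1249169}{192699} \approx -6.4825$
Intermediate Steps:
$\frac{-356720 + 1605889}{4079238 - 4271937} = \frac{1249169}{-192699} = 1249169 \left(- \frac{1}{192699}\right) = - \frac{1249169}{192699}$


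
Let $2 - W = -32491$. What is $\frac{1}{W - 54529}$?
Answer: $- \frac{1}{22036} \approx -4.538 \cdot 10^{-5}$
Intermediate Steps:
$W = 32493$ ($W = 2 - -32491 = 2 + 32491 = 32493$)
$\frac{1}{W - 54529} = \frac{1}{32493 - 54529} = \frac{1}{-22036} = - \frac{1}{22036}$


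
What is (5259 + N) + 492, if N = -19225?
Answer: -13474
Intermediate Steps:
(5259 + N) + 492 = (5259 - 19225) + 492 = -13966 + 492 = -13474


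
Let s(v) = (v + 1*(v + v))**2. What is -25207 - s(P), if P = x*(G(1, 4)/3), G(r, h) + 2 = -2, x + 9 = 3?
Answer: -25783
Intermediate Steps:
x = -6 (x = -9 + 3 = -6)
G(r, h) = -4 (G(r, h) = -2 - 2 = -4)
P = 8 (P = -(-24)/3 = -6*(-4/3) = 8)
s(v) = 9*v**2 (s(v) = (v + 1*(2*v))**2 = (v + 2*v)**2 = (3*v)**2 = 9*v**2)
-25207 - s(P) = -25207 - 9*8**2 = -25207 - 9*64 = -25207 - 1*576 = -25207 - 576 = -25783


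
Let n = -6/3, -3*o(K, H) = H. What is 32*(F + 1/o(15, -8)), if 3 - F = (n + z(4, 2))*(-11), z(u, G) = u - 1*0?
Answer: 812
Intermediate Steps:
o(K, H) = -H/3
n = -2 (n = -6*1/3 = -2)
z(u, G) = u (z(u, G) = u + 0 = u)
F = 25 (F = 3 - (-2 + 4)*(-11) = 3 - 2*(-11) = 3 - 1*(-22) = 3 + 22 = 25)
32*(F + 1/o(15, -8)) = 32*(25 + 1/(-1/3*(-8))) = 32*(25 + 1/(8/3)) = 32*(25 + 3/8) = 32*(203/8) = 812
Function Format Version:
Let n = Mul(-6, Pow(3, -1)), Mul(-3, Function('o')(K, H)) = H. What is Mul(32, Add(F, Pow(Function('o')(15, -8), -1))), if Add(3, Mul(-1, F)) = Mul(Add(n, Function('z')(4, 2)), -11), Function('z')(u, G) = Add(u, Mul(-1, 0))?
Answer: 812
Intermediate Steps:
Function('o')(K, H) = Mul(Rational(-1, 3), H)
n = -2 (n = Mul(-6, Rational(1, 3)) = -2)
Function('z')(u, G) = u (Function('z')(u, G) = Add(u, 0) = u)
F = 25 (F = Add(3, Mul(-1, Mul(Add(-2, 4), -11))) = Add(3, Mul(-1, Mul(2, -11))) = Add(3, Mul(-1, -22)) = Add(3, 22) = 25)
Mul(32, Add(F, Pow(Function('o')(15, -8), -1))) = Mul(32, Add(25, Pow(Mul(Rational(-1, 3), -8), -1))) = Mul(32, Add(25, Pow(Rational(8, 3), -1))) = Mul(32, Add(25, Rational(3, 8))) = Mul(32, Rational(203, 8)) = 812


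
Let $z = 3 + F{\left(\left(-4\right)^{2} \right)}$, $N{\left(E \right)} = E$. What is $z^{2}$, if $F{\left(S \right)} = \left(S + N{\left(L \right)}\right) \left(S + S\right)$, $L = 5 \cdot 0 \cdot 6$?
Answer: $265225$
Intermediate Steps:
$L = 0$ ($L = 0 \cdot 6 = 0$)
$F{\left(S \right)} = 2 S^{2}$ ($F{\left(S \right)} = \left(S + 0\right) \left(S + S\right) = S 2 S = 2 S^{2}$)
$z = 515$ ($z = 3 + 2 \left(\left(-4\right)^{2}\right)^{2} = 3 + 2 \cdot 16^{2} = 3 + 2 \cdot 256 = 3 + 512 = 515$)
$z^{2} = 515^{2} = 265225$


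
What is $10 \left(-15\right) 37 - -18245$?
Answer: $12695$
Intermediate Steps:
$10 \left(-15\right) 37 - -18245 = \left(-150\right) 37 + 18245 = -5550 + 18245 = 12695$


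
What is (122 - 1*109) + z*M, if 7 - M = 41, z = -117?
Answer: 3991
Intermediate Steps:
M = -34 (M = 7 - 1*41 = 7 - 41 = -34)
(122 - 1*109) + z*M = (122 - 1*109) - 117*(-34) = (122 - 109) + 3978 = 13 + 3978 = 3991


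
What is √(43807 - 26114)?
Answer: √17693 ≈ 133.02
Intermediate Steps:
√(43807 - 26114) = √17693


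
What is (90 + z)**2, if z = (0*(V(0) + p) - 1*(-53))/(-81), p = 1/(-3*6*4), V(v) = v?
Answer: 52374169/6561 ≈ 7982.6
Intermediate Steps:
p = -1/72 (p = 1/(-18*4) = 1/(-72) = -1/72 ≈ -0.013889)
z = -53/81 (z = (0*(0 - 1/72) - 1*(-53))/(-81) = (0*(-1/72) + 53)*(-1/81) = (0 + 53)*(-1/81) = 53*(-1/81) = -53/81 ≈ -0.65432)
(90 + z)**2 = (90 - 53/81)**2 = (7237/81)**2 = 52374169/6561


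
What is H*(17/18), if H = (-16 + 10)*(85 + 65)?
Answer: -850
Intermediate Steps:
H = -900 (H = -6*150 = -900)
H*(17/18) = -15300/18 = -900*17/18 = -850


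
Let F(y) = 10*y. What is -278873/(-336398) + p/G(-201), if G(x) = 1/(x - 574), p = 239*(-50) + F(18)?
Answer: 3068538735373/336398 ≈ 9.1217e+6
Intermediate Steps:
p = -11770 (p = 239*(-50) + 10*18 = -11950 + 180 = -11770)
G(x) = 1/(-574 + x)
-278873/(-336398) + p/G(-201) = -278873/(-336398) - 11770/(1/(-574 - 201)) = -278873*(-1/336398) - 11770/(1/(-775)) = 278873/336398 - 11770/(-1/775) = 278873/336398 - 11770*(-775) = 278873/336398 + 9121750 = 3068538735373/336398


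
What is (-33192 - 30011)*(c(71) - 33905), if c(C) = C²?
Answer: 1824291392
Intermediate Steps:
(-33192 - 30011)*(c(71) - 33905) = (-33192 - 30011)*(71² - 33905) = -63203*(5041 - 33905) = -63203*(-28864) = 1824291392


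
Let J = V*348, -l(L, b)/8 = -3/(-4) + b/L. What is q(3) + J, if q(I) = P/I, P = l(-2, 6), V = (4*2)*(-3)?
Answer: -8346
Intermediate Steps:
V = -24 (V = 8*(-3) = -24)
l(L, b) = -6 - 8*b/L (l(L, b) = -8*(-3/(-4) + b/L) = -8*(-3*(-¼) + b/L) = -8*(¾ + b/L) = -6 - 8*b/L)
P = 18 (P = -6 - 8*6/(-2) = -6 - 8*6*(-½) = -6 + 24 = 18)
q(I) = 18/I
J = -8352 (J = -24*348 = -8352)
q(3) + J = 18/3 - 8352 = 18*(⅓) - 8352 = 6 - 8352 = -8346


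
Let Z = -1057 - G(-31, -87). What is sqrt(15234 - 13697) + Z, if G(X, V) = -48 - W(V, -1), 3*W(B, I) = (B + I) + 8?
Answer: -3107/3 + sqrt(1537) ≈ -996.46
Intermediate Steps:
W(B, I) = 8/3 + B/3 + I/3 (W(B, I) = ((B + I) + 8)/3 = (8 + B + I)/3 = 8/3 + B/3 + I/3)
G(X, V) = -151/3 - V/3 (G(X, V) = -48 - (8/3 + V/3 + (1/3)*(-1)) = -48 - (8/3 + V/3 - 1/3) = -48 - (7/3 + V/3) = -48 + (-7/3 - V/3) = -151/3 - V/3)
Z = -3107/3 (Z = -1057 - (-151/3 - 1/3*(-87)) = -1057 - (-151/3 + 29) = -1057 - 1*(-64/3) = -1057 + 64/3 = -3107/3 ≈ -1035.7)
sqrt(15234 - 13697) + Z = sqrt(15234 - 13697) - 3107/3 = sqrt(1537) - 3107/3 = -3107/3 + sqrt(1537)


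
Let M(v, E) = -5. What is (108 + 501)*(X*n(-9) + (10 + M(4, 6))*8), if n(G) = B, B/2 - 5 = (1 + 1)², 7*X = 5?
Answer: 32190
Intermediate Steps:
X = 5/7 (X = (⅐)*5 = 5/7 ≈ 0.71429)
B = 18 (B = 10 + 2*(1 + 1)² = 10 + 2*2² = 10 + 2*4 = 10 + 8 = 18)
n(G) = 18
(108 + 501)*(X*n(-9) + (10 + M(4, 6))*8) = (108 + 501)*((5/7)*18 + (10 - 5)*8) = 609*(90/7 + 5*8) = 609*(90/7 + 40) = 609*(370/7) = 32190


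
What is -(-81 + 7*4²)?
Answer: -31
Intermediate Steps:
-(-81 + 7*4²) = -(-81 + 7*16) = -(-81 + 112) = -1*31 = -31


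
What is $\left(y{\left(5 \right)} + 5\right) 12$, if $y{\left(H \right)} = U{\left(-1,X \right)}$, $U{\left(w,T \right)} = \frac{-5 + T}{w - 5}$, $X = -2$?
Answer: $74$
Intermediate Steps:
$U{\left(w,T \right)} = \frac{-5 + T}{-5 + w}$
$y{\left(H \right)} = \frac{7}{6}$ ($y{\left(H \right)} = \frac{-5 - 2}{-5 - 1} = \frac{1}{-6} \left(-7\right) = \left(- \frac{1}{6}\right) \left(-7\right) = \frac{7}{6}$)
$\left(y{\left(5 \right)} + 5\right) 12 = \left(\frac{7}{6} + 5\right) 12 = \frac{37}{6} \cdot 12 = 74$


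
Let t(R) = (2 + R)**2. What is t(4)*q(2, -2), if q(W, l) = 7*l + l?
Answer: -576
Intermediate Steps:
q(W, l) = 8*l
t(4)*q(2, -2) = (2 + 4)**2*(8*(-2)) = 6**2*(-16) = 36*(-16) = -576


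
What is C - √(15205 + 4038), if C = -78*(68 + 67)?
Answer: -10530 - √19243 ≈ -10669.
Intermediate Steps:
C = -10530 (C = -78*135 = -10530)
C - √(15205 + 4038) = -10530 - √(15205 + 4038) = -10530 - √19243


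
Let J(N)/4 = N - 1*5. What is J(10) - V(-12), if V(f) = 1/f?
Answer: 241/12 ≈ 20.083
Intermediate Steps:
J(N) = -20 + 4*N (J(N) = 4*(N - 1*5) = 4*(N - 5) = 4*(-5 + N) = -20 + 4*N)
J(10) - V(-12) = (-20 + 4*10) - 1/(-12) = (-20 + 40) - 1*(-1/12) = 20 + 1/12 = 241/12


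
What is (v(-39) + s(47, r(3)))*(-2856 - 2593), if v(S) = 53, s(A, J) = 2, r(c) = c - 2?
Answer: -299695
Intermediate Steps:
r(c) = -2 + c
(v(-39) + s(47, r(3)))*(-2856 - 2593) = (53 + 2)*(-2856 - 2593) = 55*(-5449) = -299695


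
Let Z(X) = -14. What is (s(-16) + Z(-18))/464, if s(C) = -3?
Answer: -17/464 ≈ -0.036638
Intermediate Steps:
(s(-16) + Z(-18))/464 = (-3 - 14)/464 = (1/464)*(-17) = -17/464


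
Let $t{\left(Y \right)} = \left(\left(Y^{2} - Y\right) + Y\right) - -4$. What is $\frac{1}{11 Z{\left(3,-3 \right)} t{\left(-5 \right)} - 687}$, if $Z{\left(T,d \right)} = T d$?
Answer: $- \frac{1}{3558} \approx -0.00028106$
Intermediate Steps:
$t{\left(Y \right)} = 4 + Y^{2}$ ($t{\left(Y \right)} = Y^{2} + 4 = 4 + Y^{2}$)
$\frac{1}{11 Z{\left(3,-3 \right)} t{\left(-5 \right)} - 687} = \frac{1}{11 \cdot 3 \left(-3\right) \left(4 + \left(-5\right)^{2}\right) - 687} = \frac{1}{11 \left(-9\right) \left(4 + 25\right) - 687} = \frac{1}{\left(-99\right) 29 - 687} = \frac{1}{-2871 - 687} = \frac{1}{-3558} = - \frac{1}{3558}$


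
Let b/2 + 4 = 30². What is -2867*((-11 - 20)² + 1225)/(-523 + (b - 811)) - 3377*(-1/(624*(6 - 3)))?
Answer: -5865383899/428688 ≈ -13682.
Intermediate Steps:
b = 1792 (b = -8 + 2*30² = -8 + 2*900 = -8 + 1800 = 1792)
-2867*((-11 - 20)² + 1225)/(-523 + (b - 811)) - 3377*(-1/(624*(6 - 3))) = -2867*((-11 - 20)² + 1225)/(-523 + (1792 - 811)) - 3377*(-1/(624*(6 - 3))) = -2867*((-31)² + 1225)/(-523 + 981) - 3377/((-624*3)) = -2867/(458/(961 + 1225)) - 3377/((-156*12)) = -2867/(458/2186) - 3377/(-1872) = -2867/(458*(1/2186)) - 3377*(-1/1872) = -2867/229/1093 + 3377/1872 = -2867*1093/229 + 3377/1872 = -3133631/229 + 3377/1872 = -5865383899/428688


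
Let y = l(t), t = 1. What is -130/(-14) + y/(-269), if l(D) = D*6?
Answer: 17443/1883 ≈ 9.2634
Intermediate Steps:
l(D) = 6*D
y = 6 (y = 6*1 = 6)
-130/(-14) + y/(-269) = -130/(-14) + 6/(-269) = -130*(-1/14) + 6*(-1/269) = 65/7 - 6/269 = 17443/1883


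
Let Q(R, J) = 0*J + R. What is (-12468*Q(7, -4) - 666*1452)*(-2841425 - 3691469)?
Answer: 6887682407352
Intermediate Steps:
Q(R, J) = R (Q(R, J) = 0 + R = R)
(-12468*Q(7, -4) - 666*1452)*(-2841425 - 3691469) = (-12468*7 - 666*1452)*(-2841425 - 3691469) = (-87276 - 967032)*(-6532894) = -1054308*(-6532894) = 6887682407352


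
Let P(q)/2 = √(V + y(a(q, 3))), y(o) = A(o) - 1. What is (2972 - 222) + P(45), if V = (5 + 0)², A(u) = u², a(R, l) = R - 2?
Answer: 2750 + 2*√1873 ≈ 2836.6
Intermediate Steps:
a(R, l) = -2 + R
V = 25 (V = 5² = 25)
y(o) = -1 + o² (y(o) = o² - 1 = -1 + o²)
P(q) = 2*√(24 + (-2 + q)²) (P(q) = 2*√(25 + (-1 + (-2 + q)²)) = 2*√(24 + (-2 + q)²))
(2972 - 222) + P(45) = (2972 - 222) + 2*√(24 + (-2 + 45)²) = 2750 + 2*√(24 + 43²) = 2750 + 2*√(24 + 1849) = 2750 + 2*√1873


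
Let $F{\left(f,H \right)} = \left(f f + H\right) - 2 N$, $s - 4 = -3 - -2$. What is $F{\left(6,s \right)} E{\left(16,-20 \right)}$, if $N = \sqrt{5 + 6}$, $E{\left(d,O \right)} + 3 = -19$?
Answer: $-858 + 44 \sqrt{11} \approx -712.07$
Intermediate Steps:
$E{\left(d,O \right)} = -22$ ($E{\left(d,O \right)} = -3 - 19 = -22$)
$N = \sqrt{11} \approx 3.3166$
$s = 3$ ($s = 4 - 1 = 3$)
$F{\left(f,H \right)} = H + f^{2} - 2 \sqrt{11}$ ($F{\left(f,H \right)} = \left(f f + H\right) - 2 \sqrt{11} = \left(f^{2} + H\right) - 2 \sqrt{11} = \left(H + f^{2}\right) - 2 \sqrt{11} = H + f^{2} - 2 \sqrt{11}$)
$F{\left(6,s \right)} E{\left(16,-20 \right)} = \left(3 + 6^{2} - 2 \sqrt{11}\right) \left(-22\right) = \left(3 + 36 - 2 \sqrt{11}\right) \left(-22\right) = \left(39 - 2 \sqrt{11}\right) \left(-22\right) = -858 + 44 \sqrt{11}$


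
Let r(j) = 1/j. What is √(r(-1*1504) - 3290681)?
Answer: 5*I*√18608932686/376 ≈ 1814.0*I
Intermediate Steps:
√(r(-1*1504) - 3290681) = √(1/(-1*1504) - 3290681) = √(1/(-1504) - 3290681) = √(-1/1504 - 3290681) = √(-4949184225/1504) = 5*I*√18608932686/376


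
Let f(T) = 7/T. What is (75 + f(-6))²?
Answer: 196249/36 ≈ 5451.4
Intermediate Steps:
(75 + f(-6))² = (75 + 7/(-6))² = (75 + 7*(-⅙))² = (75 - 7/6)² = (443/6)² = 196249/36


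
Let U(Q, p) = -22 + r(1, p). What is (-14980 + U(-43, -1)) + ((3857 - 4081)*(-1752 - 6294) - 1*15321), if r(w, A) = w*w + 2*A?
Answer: 1771980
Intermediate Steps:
r(w, A) = w² + 2*A
U(Q, p) = -21 + 2*p (U(Q, p) = -22 + (1² + 2*p) = -22 + (1 + 2*p) = -21 + 2*p)
(-14980 + U(-43, -1)) + ((3857 - 4081)*(-1752 - 6294) - 1*15321) = (-14980 + (-21 + 2*(-1))) + ((3857 - 4081)*(-1752 - 6294) - 1*15321) = (-14980 + (-21 - 2)) + (-224*(-8046) - 15321) = (-14980 - 23) + (1802304 - 15321) = -15003 + 1786983 = 1771980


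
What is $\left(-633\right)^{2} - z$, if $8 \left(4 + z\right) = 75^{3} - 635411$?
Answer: $427385$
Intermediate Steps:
$z = -26696$ ($z = -4 + \frac{75^{3} - 635411}{8} = -4 + \frac{421875 - 635411}{8} = -4 + \frac{1}{8} \left(-213536\right) = -4 - 26692 = -26696$)
$\left(-633\right)^{2} - z = \left(-633\right)^{2} - -26696 = 400689 + 26696 = 427385$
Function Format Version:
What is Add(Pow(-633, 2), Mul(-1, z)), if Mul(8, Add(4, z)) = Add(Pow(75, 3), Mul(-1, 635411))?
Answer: 427385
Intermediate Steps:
z = -26696 (z = Add(-4, Mul(Rational(1, 8), Add(Pow(75, 3), Mul(-1, 635411)))) = Add(-4, Mul(Rational(1, 8), Add(421875, -635411))) = Add(-4, Mul(Rational(1, 8), -213536)) = Add(-4, -26692) = -26696)
Add(Pow(-633, 2), Mul(-1, z)) = Add(Pow(-633, 2), Mul(-1, -26696)) = Add(400689, 26696) = 427385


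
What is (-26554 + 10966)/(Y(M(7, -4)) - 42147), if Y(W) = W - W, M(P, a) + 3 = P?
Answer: 1732/4683 ≈ 0.36985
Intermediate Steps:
M(P, a) = -3 + P
Y(W) = 0
(-26554 + 10966)/(Y(M(7, -4)) - 42147) = (-26554 + 10966)/(0 - 42147) = -15588/(-42147) = -15588*(-1/42147) = 1732/4683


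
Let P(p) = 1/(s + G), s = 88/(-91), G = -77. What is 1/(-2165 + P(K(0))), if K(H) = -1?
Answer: -7095/15360766 ≈ -0.00046189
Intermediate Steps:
s = -88/91 (s = 88*(-1/91) = -88/91 ≈ -0.96703)
P(p) = -91/7095 (P(p) = 1/(-88/91 - 77) = 1/(-7095/91) = -91/7095)
1/(-2165 + P(K(0))) = 1/(-2165 - 91/7095) = 1/(-15360766/7095) = -7095/15360766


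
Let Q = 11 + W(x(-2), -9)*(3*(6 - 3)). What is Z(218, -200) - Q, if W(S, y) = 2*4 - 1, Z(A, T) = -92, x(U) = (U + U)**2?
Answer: -166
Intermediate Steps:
x(U) = 4*U**2 (x(U) = (2*U)**2 = 4*U**2)
W(S, y) = 7 (W(S, y) = 8 - 1 = 7)
Q = 74 (Q = 11 + 7*(3*(6 - 3)) = 11 + 7*(3*3) = 11 + 7*9 = 11 + 63 = 74)
Z(218, -200) - Q = -92 - 1*74 = -92 - 74 = -166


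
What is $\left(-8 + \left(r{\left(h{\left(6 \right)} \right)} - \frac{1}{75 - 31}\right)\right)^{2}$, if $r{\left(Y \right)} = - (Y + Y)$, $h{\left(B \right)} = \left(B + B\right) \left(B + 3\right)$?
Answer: $\frac{97160449}{1936} \approx 50186.0$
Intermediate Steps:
$h{\left(B \right)} = 2 B \left(3 + B\right)$
$r{\left(Y \right)} = - 2 Y$
$\left(-8 + \left(r{\left(h{\left(6 \right)} \right)} - \frac{1}{75 - 31}\right)\right)^{2} = \left(-8 - \left(\frac{1}{75 - 31} + 2 \cdot 2 \cdot 6 \left(3 + 6\right)\right)\right)^{2} = \left(-8 - \left(\frac{1}{44} + 2 \cdot 2 \cdot 6 \cdot 9\right)\right)^{2} = \left(-8 - \frac{9505}{44}\right)^{2} = \left(- \frac{9857}{44}\right)^{2} = \frac{97160449}{1936}$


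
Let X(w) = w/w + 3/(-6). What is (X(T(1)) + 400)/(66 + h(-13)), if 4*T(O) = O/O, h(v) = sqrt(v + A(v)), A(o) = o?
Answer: 26433/4382 - 801*I*sqrt(26)/8764 ≈ 6.0322 - 0.46603*I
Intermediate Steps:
h(v) = sqrt(2)*sqrt(v) (h(v) = sqrt(v + v) = sqrt(2*v) = sqrt(2)*sqrt(v))
T(O) = 1/4 (T(O) = (O/O)/4 = (1/4)*1 = 1/4)
X(w) = 1/2 (X(w) = 1 + 3*(-1/6) = 1 - 1/2 = 1/2)
(X(T(1)) + 400)/(66 + h(-13)) = (1/2 + 400)/(66 + sqrt(2)*sqrt(-13)) = 801/(2*(66 + sqrt(2)*(I*sqrt(13)))) = 801/(2*(66 + I*sqrt(26)))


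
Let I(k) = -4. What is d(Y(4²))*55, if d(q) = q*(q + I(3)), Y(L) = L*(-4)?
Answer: 239360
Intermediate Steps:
Y(L) = -4*L
d(q) = q*(-4 + q) (d(q) = q*(q - 4) = q*(-4 + q))
d(Y(4²))*55 = ((-4*4²)*(-4 - 4*4²))*55 = ((-4*16)*(-4 - 4*16))*55 = -64*(-4 - 64)*55 = -64*(-68)*55 = 4352*55 = 239360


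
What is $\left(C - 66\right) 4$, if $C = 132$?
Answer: $264$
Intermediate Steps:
$\left(C - 66\right) 4 = \left(132 - 66\right) 4 = 66 \cdot 4 = 264$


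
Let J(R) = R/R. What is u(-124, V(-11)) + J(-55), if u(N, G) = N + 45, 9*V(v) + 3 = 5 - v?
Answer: -78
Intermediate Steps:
V(v) = 2/9 - v/9 (V(v) = -1/3 + (5 - v)/9 = -1/3 + (5/9 - v/9) = 2/9 - v/9)
J(R) = 1
u(N, G) = 45 + N
u(-124, V(-11)) + J(-55) = (45 - 124) + 1 = -79 + 1 = -78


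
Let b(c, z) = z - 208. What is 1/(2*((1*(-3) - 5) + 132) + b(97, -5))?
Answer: 1/35 ≈ 0.028571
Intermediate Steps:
b(c, z) = -208 + z
1/(2*((1*(-3) - 5) + 132) + b(97, -5)) = 1/(2*((1*(-3) - 5) + 132) + (-208 - 5)) = 1/(2*((-3 - 5) + 132) - 213) = 1/(2*(-8 + 132) - 213) = 1/(2*124 - 213) = 1/(248 - 213) = 1/35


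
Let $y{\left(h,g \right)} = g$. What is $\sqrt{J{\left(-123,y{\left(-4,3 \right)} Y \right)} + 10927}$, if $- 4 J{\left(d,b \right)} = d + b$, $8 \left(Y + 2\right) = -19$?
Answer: $\frac{\sqrt{701506}}{8} \approx 104.69$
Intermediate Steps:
$Y = - \frac{35}{8}$ ($Y = -2 + \frac{1}{8} \left(-19\right) = -2 - \frac{19}{8} = - \frac{35}{8} \approx -4.375$)
$J{\left(d,b \right)} = - \frac{b}{4} - \frac{d}{4}$ ($J{\left(d,b \right)} = - \frac{d + b}{4} = - \frac{b + d}{4} = - \frac{b}{4} - \frac{d}{4}$)
$\sqrt{J{\left(-123,y{\left(-4,3 \right)} Y \right)} + 10927} = \sqrt{\left(- \frac{3 \left(- \frac{35}{8}\right)}{4} - - \frac{123}{4}\right) + 10927} = \sqrt{\left(\left(- \frac{1}{4}\right) \left(- \frac{105}{8}\right) + \frac{123}{4}\right) + 10927} = \sqrt{\left(\frac{105}{32} + \frac{123}{4}\right) + 10927} = \sqrt{\frac{1089}{32} + 10927} = \sqrt{\frac{350753}{32}} = \frac{\sqrt{701506}}{8}$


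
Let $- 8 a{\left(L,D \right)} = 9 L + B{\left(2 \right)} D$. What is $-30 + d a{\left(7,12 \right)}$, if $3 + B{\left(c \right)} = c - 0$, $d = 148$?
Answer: $- \frac{1947}{2} \approx -973.5$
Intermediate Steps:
$B{\left(c \right)} = -3 + c$ ($B{\left(c \right)} = -3 + \left(c - 0\right) = -3 + \left(c + 0\right) = -3 + c$)
$a{\left(L,D \right)} = - \frac{9 L}{8} + \frac{D}{8}$ ($a{\left(L,D \right)} = - \frac{9 L + \left(-3 + 2\right) D}{8} = - \frac{9 L - D}{8} = - \frac{- D + 9 L}{8} = - \frac{9 L}{8} + \frac{D}{8}$)
$-30 + d a{\left(7,12 \right)} = -30 + 148 \left(\left(- \frac{9}{8}\right) 7 + \frac{1}{8} \cdot 12\right) = -30 + 148 \left(- \frac{63}{8} + \frac{3}{2}\right) = -30 + 148 \left(- \frac{51}{8}\right) = -30 - \frac{1887}{2} = - \frac{1947}{2}$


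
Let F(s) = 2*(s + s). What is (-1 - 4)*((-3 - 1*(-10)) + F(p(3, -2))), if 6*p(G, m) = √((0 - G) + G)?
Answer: -35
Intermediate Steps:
p(G, m) = 0 (p(G, m) = √((0 - G) + G)/6 = √(-G + G)/6 = √0/6 = (⅙)*0 = 0)
F(s) = 4*s (F(s) = 2*(2*s) = 4*s)
(-1 - 4)*((-3 - 1*(-10)) + F(p(3, -2))) = (-1 - 4)*((-3 - 1*(-10)) + 4*0) = -5*((-3 + 10) + 0) = -5*(7 + 0) = -5*7 = -35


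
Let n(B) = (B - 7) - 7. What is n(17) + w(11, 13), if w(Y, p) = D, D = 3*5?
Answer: 18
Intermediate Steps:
D = 15
w(Y, p) = 15
n(B) = -14 + B (n(B) = (-7 + B) - 7 = -14 + B)
n(17) + w(11, 13) = (-14 + 17) + 15 = 3 + 15 = 18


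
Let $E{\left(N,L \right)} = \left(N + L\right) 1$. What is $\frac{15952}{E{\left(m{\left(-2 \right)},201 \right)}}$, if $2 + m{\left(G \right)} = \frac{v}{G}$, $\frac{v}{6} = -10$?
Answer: $\frac{15952}{229} \approx 69.659$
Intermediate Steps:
$v = -60$ ($v = 6 \left(-10\right) = -60$)
$m{\left(G \right)} = -2 - \frac{60}{G}$
$E{\left(N,L \right)} = L + N$ ($E{\left(N,L \right)} = \left(L + N\right) 1 = L + N$)
$\frac{15952}{E{\left(m{\left(-2 \right)},201 \right)}} = \frac{15952}{201 - \left(2 + \frac{60}{-2}\right)} = \frac{15952}{201 - -28} = \frac{15952}{201 + \left(-2 + 30\right)} = \frac{15952}{201 + 28} = \frac{15952}{229}$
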